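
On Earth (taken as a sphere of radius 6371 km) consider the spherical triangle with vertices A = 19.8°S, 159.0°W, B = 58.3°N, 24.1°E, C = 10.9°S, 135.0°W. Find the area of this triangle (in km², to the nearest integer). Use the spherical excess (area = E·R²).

Side lengths (central angles): a = 2.2691, b = 0.4321, c = 2.4685 rad; semiperimeter s = 2.5848.
By l'Huilier's theorem, tan(E/4) = √[tan(s/2) tan((s−a)/2) tan((s−b)/2) tan((s−c)/2)], giving spherical excess E = 0.9623 rad.
Area = E·R² = 0.9623 × (6371)² ≈ 39060807 km².

39060807 km²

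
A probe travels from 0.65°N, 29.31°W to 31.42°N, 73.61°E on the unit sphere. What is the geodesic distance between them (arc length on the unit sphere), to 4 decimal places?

1.7567

In radians: φ₁ = 0.0113, φ₂ = 0.5484, Δλ = 102.920° = 1.7963 rad.
cos c = sin φ₁ sin φ₂ + cos φ₁ cos φ₂ cos Δλ = (0.0113)(0.5213) + (0.9999)(0.8534)(-0.2236) = -0.18488,
so c = arccos(-0.18488) = 1.75674 rad.
On the unit sphere the arc length equals the central angle: 1.7567.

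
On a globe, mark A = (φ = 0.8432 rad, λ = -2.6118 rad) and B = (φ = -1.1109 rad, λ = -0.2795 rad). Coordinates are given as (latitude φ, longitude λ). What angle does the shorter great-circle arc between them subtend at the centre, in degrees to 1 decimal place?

In radians: φ₁ = 0.8432, φ₂ = -1.1109, Δλ = 133.631° = 2.3323 rad.
Haversine: a = sin²(Δφ/2) + cos φ₁ cos φ₂ sin²(Δλ/2) = 0.6870 + (0.6651)(0.4439)(0.8450) = 0.93644.
Central angle c = 2·arcsin(√a) = 2.63186 rad.
So the angular separation is 150.8°.

150.8°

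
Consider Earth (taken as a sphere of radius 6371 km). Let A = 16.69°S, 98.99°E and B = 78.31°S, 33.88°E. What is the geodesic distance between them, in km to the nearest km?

7641 km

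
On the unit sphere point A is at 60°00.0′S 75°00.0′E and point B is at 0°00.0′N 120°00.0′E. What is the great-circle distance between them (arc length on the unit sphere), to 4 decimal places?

1.2094

In radians: φ₁ = -1.0472, φ₂ = 0.0000, Δλ = 45.000° = 0.7854 rad.
cos c = sin φ₁ sin φ₂ + cos φ₁ cos φ₂ cos Δλ = (-0.8660)(0.0000) + (0.5000)(1.0000)(0.7071) = 0.35355,
so c = arccos(0.35355) = 1.20943 rad.
On the unit sphere the arc length equals the central angle: 1.2094.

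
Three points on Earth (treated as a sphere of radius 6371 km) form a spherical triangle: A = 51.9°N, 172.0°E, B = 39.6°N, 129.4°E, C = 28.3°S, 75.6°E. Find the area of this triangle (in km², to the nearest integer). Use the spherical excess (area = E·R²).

3525535 km²

Side lengths (central angles): a = 1.4722, b = 2.0193, c = 0.5518 rad; semiperimeter s = 2.0216.
By l'Huilier's theorem, tan(E/4) = √[tan(s/2) tan((s−a)/2) tan((s−b)/2) tan((s−c)/2)], giving spherical excess E = 0.0869 rad.
Area = E·R² = 0.0869 × (6371)² ≈ 3525535 km².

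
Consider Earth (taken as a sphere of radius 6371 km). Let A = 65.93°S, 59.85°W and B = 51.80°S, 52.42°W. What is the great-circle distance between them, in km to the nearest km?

Let φ₁ = -1.1507 rad, φ₂ = -0.9041 rad, and Δλ = 0.1297 rad.
Haversine: a = sin²(Δφ/2) + cos φ₁ cos φ₂ sin²(Δλ/2) = 0.0151 + (0.4079)(0.6184)(0.0042) = 0.01619.
Central angle c = 2·arcsin(√a) = 0.25515 rad.
Distance = R·c = 6371 × 0.2551 ≈ 1626 km.

1626 km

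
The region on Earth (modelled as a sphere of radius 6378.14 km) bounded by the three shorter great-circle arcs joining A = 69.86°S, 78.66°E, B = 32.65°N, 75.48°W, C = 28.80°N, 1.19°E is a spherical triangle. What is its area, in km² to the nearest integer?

91473922 km²

Side lengths (central angles): a = 1.1263, b = 1.9680, c = 2.4456 rad; semiperimeter s = 2.7699.
By l'Huilier's theorem, tan(E/4) = √[tan(s/2) tan((s−a)/2) tan((s−b)/2) tan((s−c)/2)], giving spherical excess E = 2.2486 rad.
Area = E·R² = 2.2486 × (6378.14)² ≈ 91473922 km².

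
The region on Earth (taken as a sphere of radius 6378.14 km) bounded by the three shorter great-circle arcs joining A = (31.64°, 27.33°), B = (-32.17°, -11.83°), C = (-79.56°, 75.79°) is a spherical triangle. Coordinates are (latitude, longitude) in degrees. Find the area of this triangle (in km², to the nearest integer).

32507807 km²

Side lengths (central angles): a = 1.0122, b = 1.9972, c = 1.2875 rad; semiperimeter s = 2.1485.
By l'Huilier's theorem, tan(E/4) = √[tan(s/2) tan((s−a)/2) tan((s−b)/2) tan((s−c)/2)], giving spherical excess E = 0.7991 rad.
Area = E·R² = 0.7991 × (6378.14)² ≈ 32507807 km².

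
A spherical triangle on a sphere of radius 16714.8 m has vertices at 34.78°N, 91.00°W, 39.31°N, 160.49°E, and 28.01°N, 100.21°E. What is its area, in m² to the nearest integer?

209457196 m²

Side lengths (central angles): a = 0.8813, b = 2.0302, c = 1.4105 rad; semiperimeter s = 2.1610.
By l'Huilier's theorem, tan(E/4) = √[tan(s/2) tan((s−a)/2) tan((s−b)/2) tan((s−c)/2)], giving spherical excess E = 0.7497 rad.
Area = E·R² = 0.7497 × (16714.8)² ≈ 209457196 m².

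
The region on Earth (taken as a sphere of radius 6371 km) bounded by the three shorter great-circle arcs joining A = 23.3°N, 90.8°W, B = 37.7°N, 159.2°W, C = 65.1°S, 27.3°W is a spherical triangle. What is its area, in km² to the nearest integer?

60133362 km²

Side lengths (central angles): a = 2.4609, b = 1.7581, c = 1.0363 rad; semiperimeter s = 2.6277.
By l'Huilier's theorem, tan(E/4) = √[tan(s/2) tan((s−a)/2) tan((s−b)/2) tan((s−c)/2)], giving spherical excess E = 1.4815 rad.
Area = E·R² = 1.4815 × (6371)² ≈ 60133362 km².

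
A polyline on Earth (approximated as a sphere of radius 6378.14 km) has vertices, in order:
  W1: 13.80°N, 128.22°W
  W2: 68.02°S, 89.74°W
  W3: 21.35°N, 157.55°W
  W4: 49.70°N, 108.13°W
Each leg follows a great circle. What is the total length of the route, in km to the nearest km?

Leg W1→W2: central angle 1.5074 rad, distance 9614.5 km.
Leg W2→W3: central angle 1.7782 rad, distance 11341.8 km.
Leg W3→W4: central angle 0.8372 rad, distance 5339.9 km.
Total: 9614.5 + 11341.8 + 5339.9 ≈ 26296 km.

26296 km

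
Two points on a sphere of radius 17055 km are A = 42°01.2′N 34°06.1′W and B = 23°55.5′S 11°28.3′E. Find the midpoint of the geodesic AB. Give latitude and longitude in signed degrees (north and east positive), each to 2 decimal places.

9.79°, -8.83°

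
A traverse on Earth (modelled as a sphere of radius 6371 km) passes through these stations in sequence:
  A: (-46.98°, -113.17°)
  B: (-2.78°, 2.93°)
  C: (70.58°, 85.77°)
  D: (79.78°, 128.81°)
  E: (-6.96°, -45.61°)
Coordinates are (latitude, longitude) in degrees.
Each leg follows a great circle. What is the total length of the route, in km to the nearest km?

35191 km

Leg A→B: central angle 1.8383 rad, distance 11711.9 km.
Leg B→C: central angle 1.5751 rad, distance 10035.2 km.
Leg C→D: central angle 0.2403 rad, distance 1531.1 km.
Leg D→E: central angle 1.8698 rad, distance 11912.3 km.
Total: 11711.9 + 10035.2 + 1531.1 + 11912.3 ≈ 35191 km.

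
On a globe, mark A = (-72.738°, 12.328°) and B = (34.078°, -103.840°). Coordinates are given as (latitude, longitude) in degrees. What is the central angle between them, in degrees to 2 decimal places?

130.05°

In radians: φ₁ = -1.2695, φ₂ = 0.5948, Δλ = -116.168° = -2.0275 rad.
Haversine: a = sin²(Δφ/2) + cos φ₁ cos φ₂ sin²(Δλ/2) = 0.6446 + (0.2967)(0.8283)(0.7205) = 0.82174.
Central angle c = 2·arcsin(√a) = 2.26983 rad.
So the angular separation is 130.05°.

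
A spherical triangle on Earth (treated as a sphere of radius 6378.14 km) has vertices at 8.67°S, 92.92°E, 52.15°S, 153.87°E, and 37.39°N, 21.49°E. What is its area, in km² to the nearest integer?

Side lengths (central angles): a = 2.5117, b = 1.4115, c = 1.1444 rad; semiperimeter s = 2.5338.
By l'Huilier's theorem, tan(E/4) = √[tan(s/2) tan((s−a)/2) tan((s−b)/2) tan((s−c)/2)], giving spherical excess E = 0.5404 rad.
Area = E·R² = 0.5404 × (6378.14)² ≈ 21983147 km².

21983147 km²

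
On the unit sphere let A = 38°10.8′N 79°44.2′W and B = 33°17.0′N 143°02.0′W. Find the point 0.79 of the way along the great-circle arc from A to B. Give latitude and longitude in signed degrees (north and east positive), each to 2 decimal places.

37.14°, -130.90°

Central angle δ = 0.8834 rad. Interpolating on the sphere with fraction f = 0.79:
P = [sin((1−f)δ)·A + sin(fδ)·B] / sin δ = 0.2386·A + 0.8314·B in Cartesian coordinates,
giving P = (-0.5219, -0.6026, 0.6038), i.e. latitude 37.14°, longitude -130.90°.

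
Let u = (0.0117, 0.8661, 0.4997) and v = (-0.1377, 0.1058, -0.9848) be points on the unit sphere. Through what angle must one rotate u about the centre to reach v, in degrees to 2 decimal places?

u·v = -0.4021; |u| = 1.0000, |v| = 1.0000.
cos θ = (u·v)/(|u||v|) = -0.4021, so θ = 113.71°.

113.71°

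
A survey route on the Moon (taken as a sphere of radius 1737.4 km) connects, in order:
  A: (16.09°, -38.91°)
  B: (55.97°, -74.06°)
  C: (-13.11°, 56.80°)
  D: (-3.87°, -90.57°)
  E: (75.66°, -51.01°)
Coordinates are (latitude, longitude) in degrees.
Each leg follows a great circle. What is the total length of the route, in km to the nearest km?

12045 km

Leg A→B: central angle 0.8375 rad, distance 1455.0 km.
Leg B→C: central angle 2.1466 rad, distance 3729.6 km.
Leg C→D: central angle 2.5032 rad, distance 4349.0 km.
Leg D→E: central angle 1.4453 rad, distance 2511.1 km.
Total: 1455.0 + 3729.6 + 4349.0 + 2511.1 ≈ 12045 km.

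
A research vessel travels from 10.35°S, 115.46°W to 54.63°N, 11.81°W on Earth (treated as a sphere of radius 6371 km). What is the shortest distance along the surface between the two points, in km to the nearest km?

11821 km

Let φ₁ = -0.1806 rad, φ₂ = 0.9535 rad, and Δλ = 1.8090 rad.
cos c = sin φ₁ sin φ₂ + cos φ₁ cos φ₂ cos Δλ = (-0.1797)(0.8154) + (0.9837)(0.5789)(-0.2360) = -0.28088,
so c = arccos(-0.28088) = 1.85551 rad.
Distance = R·c = 6371 × 1.8555 ≈ 11821 km.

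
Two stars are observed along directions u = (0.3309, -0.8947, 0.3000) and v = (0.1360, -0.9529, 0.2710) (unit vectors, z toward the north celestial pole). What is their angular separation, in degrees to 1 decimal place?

u·v = 0.9789; |u| = 1.0000, |v| = 1.0000.
cos θ = (u·v)/(|u||v|) = 0.9789, so θ = 11.8°.

11.8°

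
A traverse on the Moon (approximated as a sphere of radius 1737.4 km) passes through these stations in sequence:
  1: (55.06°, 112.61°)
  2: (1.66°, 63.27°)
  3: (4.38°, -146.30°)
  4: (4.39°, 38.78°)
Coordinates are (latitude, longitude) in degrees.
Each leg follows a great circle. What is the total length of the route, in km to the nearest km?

11715 km

Leg 1→2: central angle 1.1628 rad, distance 2020.3 km.
Leg 2→3: central angle 2.6152 rad, distance 4543.7 km.
Leg 3→4: central angle 2.9647 rad, distance 5150.9 km.
Total: 2020.3 + 4543.7 + 5150.9 ≈ 11715 km.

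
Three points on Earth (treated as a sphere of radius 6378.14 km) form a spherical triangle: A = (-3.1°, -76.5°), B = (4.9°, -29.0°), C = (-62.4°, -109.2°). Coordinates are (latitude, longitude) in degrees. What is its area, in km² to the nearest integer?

Side lengths (central angles): a = 1.5679, b = 1.1183, c = 0.8399 rad; semiperimeter s = 1.7631.
By l'Huilier's theorem, tan(E/4) = √[tan(s/2) tan((s−a)/2) tan((s−b)/2) tan((s−c)/2)], giving spherical excess E = 0.5583 rad.
Area = E·R² = 0.5583 × (6378.14)² ≈ 22711195 km².

22711195 km²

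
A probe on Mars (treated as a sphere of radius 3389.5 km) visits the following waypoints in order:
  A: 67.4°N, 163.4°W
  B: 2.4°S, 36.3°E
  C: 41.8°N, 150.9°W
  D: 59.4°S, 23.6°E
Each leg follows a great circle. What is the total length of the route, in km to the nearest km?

24594 km

Leg A→B: central angle 1.9825 rad, distance 6719.6 km.
Leg B→C: central angle 2.4447 rad, distance 8286.4 km.
Leg C→D: central angle 2.8287 rad, distance 9587.8 km.
Total: 6719.6 + 8286.4 + 9587.8 ≈ 24594 km.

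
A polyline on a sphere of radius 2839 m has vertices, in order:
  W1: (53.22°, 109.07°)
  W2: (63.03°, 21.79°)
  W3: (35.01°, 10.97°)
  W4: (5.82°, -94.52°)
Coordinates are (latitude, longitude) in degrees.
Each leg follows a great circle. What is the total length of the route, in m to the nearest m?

Leg W1→W2: central angle 0.7573 rad, distance 2149.9 m.
Leg W2→W3: central angle 0.5029 rad, distance 1427.8 m.
Leg W3→W4: central angle 1.7309 rad, distance 4914.1 m.
Total: 2149.9 + 1427.8 + 4914.1 ≈ 8492 m.

8492 m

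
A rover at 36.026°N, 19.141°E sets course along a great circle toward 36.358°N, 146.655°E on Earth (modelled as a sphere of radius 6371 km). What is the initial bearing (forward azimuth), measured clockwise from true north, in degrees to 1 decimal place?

Δλ = 127.514° = 2.2255 rad.
y = sin Δλ · cos φ₂ = (0.7932)(0.8053) = 0.6388
x = cos φ₁ sin φ₂ − sin φ₁ cos φ₂ cos Δλ = (0.8088)(0.5928) − (0.5882)(0.8053)(-0.6090) = 0.7679
θ = atan2(y, x) = 39.76°, so the bearing is 39.8°.

39.8°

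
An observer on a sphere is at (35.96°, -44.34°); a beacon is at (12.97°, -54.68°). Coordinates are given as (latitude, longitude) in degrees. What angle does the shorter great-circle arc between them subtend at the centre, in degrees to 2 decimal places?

With latitudes φ₁ = 35.960°, φ₂ = 12.970° and longitude difference Δλ = -10.340°:
cos c = sin φ₁ sin φ₂ + cos φ₁ cos φ₂ cos Δλ = (0.5872)(0.2244) + (0.8094)(0.9745)(0.9838) = 0.90776,
so c = arccos(0.90776) = 0.43288 rad.
So the angular separation is 24.80°.

24.80°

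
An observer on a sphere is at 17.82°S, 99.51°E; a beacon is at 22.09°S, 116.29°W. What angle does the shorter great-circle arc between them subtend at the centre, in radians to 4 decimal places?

2.2148 rad

With latitudes φ₁ = -17.820°, φ₂ = -22.090° and longitude difference Δλ = 144.200°:
cos c = sin φ₁ sin φ₂ + cos φ₁ cos φ₂ cos Δλ = (-0.3060)(-0.3761) + (0.9520)(0.9266)(-0.8111) = -0.60039,
so c = arccos(-0.60039) = 2.21478 rad.
So the angular separation is 2.2148 rad.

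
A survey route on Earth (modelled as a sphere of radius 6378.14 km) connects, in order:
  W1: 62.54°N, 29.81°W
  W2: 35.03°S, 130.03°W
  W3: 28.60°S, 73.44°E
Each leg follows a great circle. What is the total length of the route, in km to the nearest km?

Leg W1→W2: central angle 2.1850 rad, distance 13936.4 km.
Leg W2→W3: central angle 1.9657 rad, distance 12537.3 km.
Total: 13936.4 + 12537.3 ≈ 26474 km.

26474 km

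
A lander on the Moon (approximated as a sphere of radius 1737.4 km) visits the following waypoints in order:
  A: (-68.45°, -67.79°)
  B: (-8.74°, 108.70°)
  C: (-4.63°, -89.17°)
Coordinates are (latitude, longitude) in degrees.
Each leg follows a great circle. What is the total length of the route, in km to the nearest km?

7899 km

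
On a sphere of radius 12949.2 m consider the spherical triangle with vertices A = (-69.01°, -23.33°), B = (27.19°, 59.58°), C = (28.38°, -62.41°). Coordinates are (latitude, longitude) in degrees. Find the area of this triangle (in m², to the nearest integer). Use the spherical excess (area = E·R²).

444272745 m²

Side lengths (central angles): a = 1.7695, b = 1.7713, c = 1.9685 rad; semiperimeter s = 2.7546.
By l'Huilier's theorem, tan(E/4) = √[tan(s/2) tan((s−a)/2) tan((s−b)/2) tan((s−c)/2)], giving spherical excess E = 2.6495 rad.
Area = E·R² = 2.6495 × (12949.2)² ≈ 444272745 m².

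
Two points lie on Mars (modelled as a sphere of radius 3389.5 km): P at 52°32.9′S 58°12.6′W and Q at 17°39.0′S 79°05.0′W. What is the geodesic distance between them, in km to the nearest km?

2280 km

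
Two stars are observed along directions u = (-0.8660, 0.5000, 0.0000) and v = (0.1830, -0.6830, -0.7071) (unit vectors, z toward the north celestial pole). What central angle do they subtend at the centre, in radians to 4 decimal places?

u·v = -0.5000; |u| = 1.0000, |v| = 1.0000.
cos θ = (u·v)/(|u||v|) = -0.5000, so θ = 2.0944 rad.

2.0944 rad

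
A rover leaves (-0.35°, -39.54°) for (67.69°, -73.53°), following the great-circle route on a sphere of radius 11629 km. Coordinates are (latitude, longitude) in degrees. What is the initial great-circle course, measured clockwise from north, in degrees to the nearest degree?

347°

Δλ = -33.990° = -0.5932 rad.
y = sin Δλ · cos φ₂ = (-0.5590)(0.3796) = -0.2122
x = cos φ₁ sin φ₂ − sin φ₁ cos φ₂ cos Δλ = (1.0000)(0.9251) − (-0.0061)(0.3796)(0.8291) = 0.9270
θ = atan2(y, x) = -12.89°; adding 360° gives 347°.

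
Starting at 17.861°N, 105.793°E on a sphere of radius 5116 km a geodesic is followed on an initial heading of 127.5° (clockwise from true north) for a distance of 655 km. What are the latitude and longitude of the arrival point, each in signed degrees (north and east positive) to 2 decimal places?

Angular distance δ = d/R = 655/5116 = 0.12803 rad; initial bearing θ = 2.2253 rad.
sin φ₂ = sin φ₁ cos δ + cos φ₁ sin δ cos θ = (0.3067)(0.9918) + (0.9518)(0.1277)(-0.6088) = 0.2302, so φ₂ = 13.31°.
Δλ = atan2(sin θ sin δ cos φ₁, cos δ − sin φ₁ sin φ₂) = atan2(0.0964, 0.9212) = 5.975°.
λ₂ = 105.793° + 5.975° = 111.77°.

13.31°, 111.77°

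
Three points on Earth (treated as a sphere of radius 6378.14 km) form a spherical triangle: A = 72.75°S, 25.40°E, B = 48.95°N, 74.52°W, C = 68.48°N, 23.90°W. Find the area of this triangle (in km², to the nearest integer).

65446272 km²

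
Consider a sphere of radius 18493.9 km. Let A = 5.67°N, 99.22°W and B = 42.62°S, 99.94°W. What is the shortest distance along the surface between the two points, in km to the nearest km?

With latitudes φ₁ = 5.670°, φ₂ = -42.620° and longitude difference Δλ = -0.720°:
cos c = sin φ₁ sin φ₂ + cos φ₁ cos φ₂ cos Δλ = (0.0988)(-0.6771) + (0.9951)(0.7359)(0.9999) = 0.66530,
so c = arccos(0.66530) = 0.84290 rad.
Distance = R·c = 18493.9 × 0.8429 ≈ 15588 km.

15588 km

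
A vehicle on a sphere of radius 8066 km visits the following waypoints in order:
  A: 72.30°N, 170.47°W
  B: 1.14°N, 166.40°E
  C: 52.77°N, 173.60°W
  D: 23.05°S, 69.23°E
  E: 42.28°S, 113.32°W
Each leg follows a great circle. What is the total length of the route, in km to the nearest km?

51522 km

Leg A→B: central angle 1.2677 rad, distance 10225.1 km.
Leg B→C: central angle 0.9468 rad, distance 7637.1 km.
Leg C→D: central angle 2.1724 rad, distance 17522.5 km.
Leg D→E: central angle 2.0006 rad, distance 16137.1 km.
Total: 10225.1 + 7637.1 + 17522.5 + 16137.1 ≈ 51522 km.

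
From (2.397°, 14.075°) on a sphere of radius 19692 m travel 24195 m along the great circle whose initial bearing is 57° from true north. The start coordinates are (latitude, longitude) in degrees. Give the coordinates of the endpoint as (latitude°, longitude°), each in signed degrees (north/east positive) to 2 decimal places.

31.78°, 82.42°

Angular distance δ = d/R = 24195/19692 = 1.22867 rad; initial bearing θ = 0.9948 rad.
sin φ₂ = sin φ₁ cos δ + cos φ₁ sin δ cos θ = (0.0418)(0.3355) + (0.9991)(0.9420)(0.5446) = 0.5267, so φ₂ = 31.78°.
Δλ = atan2(sin θ sin δ cos φ₁, cos δ − sin φ₁ sin φ₂) = atan2(0.7894, 0.3135) = 68.342°.
λ₂ = 14.075° + 68.342° = 82.42°.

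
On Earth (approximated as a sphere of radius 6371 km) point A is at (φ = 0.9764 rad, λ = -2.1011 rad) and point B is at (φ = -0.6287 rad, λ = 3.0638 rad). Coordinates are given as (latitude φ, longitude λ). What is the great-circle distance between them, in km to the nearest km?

11877 km

In radians: φ₁ = 0.9764, φ₂ = -0.6287, Δλ = -64.073° = -1.1183 rad.
cos c = sin φ₁ sin φ₂ + cos φ₁ cos φ₂ cos Δλ = (0.8285)(-0.5881) + (0.5600)(0.8088)(0.4372) = -0.28920,
so c = arccos(-0.28920) = 1.86418 rad.
Distance = R·c = 6371 × 1.8642 ≈ 11877 km.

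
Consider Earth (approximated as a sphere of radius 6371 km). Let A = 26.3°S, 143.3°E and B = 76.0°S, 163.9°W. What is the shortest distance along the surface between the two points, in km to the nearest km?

6213 km

In radians: φ₁ = -0.4590, φ₂ = -1.3265, Δλ = 52.800° = 0.9215 rad.
cos c = sin φ₁ sin φ₂ + cos φ₁ cos φ₂ cos Δλ = (-0.4431)(-0.9703) + (0.8965)(0.2419)(0.6046) = 0.56104,
so c = arccos(0.56104) = 0.97516 rad.
Distance = R·c = 6371 × 0.9752 ≈ 6213 km.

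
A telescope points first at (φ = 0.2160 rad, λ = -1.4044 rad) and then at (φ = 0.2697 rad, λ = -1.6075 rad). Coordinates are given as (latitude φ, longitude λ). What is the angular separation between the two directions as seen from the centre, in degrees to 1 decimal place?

Let φ₁ = 0.2160 rad, φ₂ = 0.2697 rad, and Δλ = -0.2031 rad.
Haversine: a = sin²(Δφ/2) + cos φ₁ cos φ₂ sin²(Δλ/2) = 0.0007 + (0.9768)(0.9639)(0.0103) = 0.01040.
Central angle c = 2·arcsin(√a) = 0.20428 rad.
So the angular separation is 11.7°.

11.7°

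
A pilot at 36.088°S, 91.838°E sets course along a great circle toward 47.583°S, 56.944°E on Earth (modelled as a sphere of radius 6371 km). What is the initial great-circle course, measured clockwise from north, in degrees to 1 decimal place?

With φ₁ = -0.6299, φ₂ = -0.8305, Δλ = -0.6090 rad, the forward-azimuth formula gives
θ = atan2( sin Δλ cos φ₂ , cos φ₁ sin φ₂ − sin φ₁ cos φ₂ cos Δλ ) = atan2(-0.3859, -0.2707) = -125.05°.
Adding 360° brings this into [0°, 360°): 234.9°.

234.9°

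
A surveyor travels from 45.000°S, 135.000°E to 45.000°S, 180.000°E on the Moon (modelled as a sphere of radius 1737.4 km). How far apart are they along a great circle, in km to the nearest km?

Let φ₁ = -0.7854 rad, φ₂ = -0.7854 rad, and Δλ = 0.7854 rad.
cos c = sin φ₁ sin φ₂ + cos φ₁ cos φ₂ cos Δλ = (-0.7071)(-0.7071) + (0.7071)(0.7071)(0.7071) = 0.85355,
so c = arccos(0.85355) = 0.54803 rad.
Distance = R·c = 1737.4 × 0.5480 ≈ 952 km.

952 km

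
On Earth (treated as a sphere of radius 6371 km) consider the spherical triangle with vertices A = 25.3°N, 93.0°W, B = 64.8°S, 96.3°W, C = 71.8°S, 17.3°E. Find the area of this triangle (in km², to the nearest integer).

Side lengths (central angles): a = 0.6329, b = 2.0990, c = 1.5732 rad; semiperimeter s = 2.1525.
By l'Huilier's theorem, tan(E/4) = √[tan(s/2) tan((s−a)/2) tan((s−b)/2) tan((s−c)/2)], giving spherical excess E = 0.4722 rad.
Area = E·R² = 0.4722 × (6371)² ≈ 19166464 km².

19166464 km²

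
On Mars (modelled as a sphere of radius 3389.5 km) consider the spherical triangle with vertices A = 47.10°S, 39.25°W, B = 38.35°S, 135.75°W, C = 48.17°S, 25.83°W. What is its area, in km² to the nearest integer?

864907 km²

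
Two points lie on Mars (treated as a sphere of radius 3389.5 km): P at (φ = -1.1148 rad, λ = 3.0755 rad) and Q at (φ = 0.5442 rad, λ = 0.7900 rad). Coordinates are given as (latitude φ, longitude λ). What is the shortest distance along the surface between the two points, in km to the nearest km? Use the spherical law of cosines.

In radians: φ₁ = -1.1148, φ₂ = 0.5442, Δλ = -130.950° = -2.2855 rad.
cos c = sin φ₁ sin φ₂ + cos φ₁ cos φ₂ cos Δλ = (-0.8978)(0.5177) + (0.4404)(0.8555)(-0.6554) = -0.71175,
so c = arccos(-0.71175) = 2.36278 rad.
Distance = R·c = 3389.5 × 2.3628 ≈ 8009 km.

8009 km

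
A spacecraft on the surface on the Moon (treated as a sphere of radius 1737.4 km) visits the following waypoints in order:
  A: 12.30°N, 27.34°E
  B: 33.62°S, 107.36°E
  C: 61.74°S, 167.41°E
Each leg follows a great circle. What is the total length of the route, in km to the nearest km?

4108 km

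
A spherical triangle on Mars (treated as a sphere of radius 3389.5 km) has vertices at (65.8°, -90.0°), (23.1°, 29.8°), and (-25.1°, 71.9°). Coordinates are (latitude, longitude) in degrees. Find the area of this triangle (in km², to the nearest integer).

Side lengths (central angles): a = 1.1022, b = 2.4035, c = 1.3995 rad; semiperimeter s = 2.4526.
By l'Huilier's theorem, tan(E/4) = √[tan(s/2) tan((s−a)/2) tan((s−b)/2) tan((s−c)/2)], giving spherical excess E = 0.7065 rad.
Area = E·R² = 0.7065 × (3389.5)² ≈ 8116704 km².

8116704 km²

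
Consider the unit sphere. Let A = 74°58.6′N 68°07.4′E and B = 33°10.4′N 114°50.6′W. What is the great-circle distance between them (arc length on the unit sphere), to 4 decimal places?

1.2537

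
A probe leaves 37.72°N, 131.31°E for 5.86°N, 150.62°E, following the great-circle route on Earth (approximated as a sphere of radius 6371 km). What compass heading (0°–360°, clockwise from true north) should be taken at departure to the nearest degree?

Δλ = 19.310° = 0.3370 rad.
y = sin Δλ · cos φ₂ = (0.3307)(0.9948) = 0.3290
x = cos φ₁ sin φ₂ − sin φ₁ cos φ₂ cos Δλ = (0.7910)(0.1021) − (0.6118)(0.9948)(0.9437) = -0.4936
θ = atan2(y, x) = 146.32°, so the bearing is 146°.

146°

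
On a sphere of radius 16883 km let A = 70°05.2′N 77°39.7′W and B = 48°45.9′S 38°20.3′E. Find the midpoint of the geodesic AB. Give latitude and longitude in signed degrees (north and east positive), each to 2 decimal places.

Central angle δ = 2.5073 rad. Interpolating on the sphere with fraction f = 0.5:
P = [sin((1−f)δ)·A + sin(fδ)·B] / sin δ = 1.6032·A + 1.6032·B in Cartesian coordinates,
giving P = (0.9456, 0.1221, 0.3017), i.e. latitude 17.56°, longitude 7.36°.

17.56°, 7.36°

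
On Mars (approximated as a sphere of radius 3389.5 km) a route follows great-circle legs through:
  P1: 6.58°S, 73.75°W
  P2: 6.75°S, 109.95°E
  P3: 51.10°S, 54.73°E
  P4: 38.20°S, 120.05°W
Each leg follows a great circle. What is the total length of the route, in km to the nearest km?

Leg P1→P2: central angle 2.9002 rad, distance 9830.2 km.
Leg P2→P3: central angle 1.1072 rad, distance 3752.7 km.
Leg P3→P4: central angle 1.5810 rad, distance 5358.7 km.
Total: 9830.2 + 3752.7 + 5358.7 ≈ 18942 km.

18942 km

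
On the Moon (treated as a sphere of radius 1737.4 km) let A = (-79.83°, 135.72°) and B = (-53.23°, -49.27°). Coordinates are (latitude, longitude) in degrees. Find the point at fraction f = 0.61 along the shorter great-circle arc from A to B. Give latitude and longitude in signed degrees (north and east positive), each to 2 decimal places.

-71.52°, -50.46°

The central angle between A and B is δ = 0.8187 rad.
With f = 0.61, the slerp weights are sin((1−f)δ)/sin δ = 0.4298 and sin(fδ)/sin δ = 0.6558.
Weighted sum of the unit vectors: (0.4298)·(-0.1264,0.1233,-0.9843) + (0.6558)·(0.3906,-0.4536,-0.8010) = (0.2018, -0.2445, -0.9484).
Converting back: φ = atan2(z, √(x²+y²)) = -71.52°, λ = atan2(y, x) = -50.46°.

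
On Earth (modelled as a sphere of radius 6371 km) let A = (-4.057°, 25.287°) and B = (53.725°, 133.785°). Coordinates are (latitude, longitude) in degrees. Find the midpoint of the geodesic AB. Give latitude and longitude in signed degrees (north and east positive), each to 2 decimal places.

36.74°, 60.01°

Central angle δ = 1.8176 rad. Interpolating on the sphere with fraction f = 0.5:
P = [sin((1−f)δ)·A + sin(fδ)·B] / sin δ = 0.8134·A + 0.8134·B in Cartesian coordinates,
giving P = (0.4006, 0.6940, 0.5982), i.e. latitude 36.74°, longitude 60.01°.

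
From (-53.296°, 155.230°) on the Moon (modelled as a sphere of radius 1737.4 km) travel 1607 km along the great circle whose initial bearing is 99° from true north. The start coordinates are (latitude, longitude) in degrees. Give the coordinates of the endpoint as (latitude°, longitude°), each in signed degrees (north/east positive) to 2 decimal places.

-33.86°, -132.99°

Angular distance δ = d/R = 1607/1737.4 = 0.92495 rad; initial bearing θ = 1.7279 rad.
sin φ₂ = sin φ₁ cos δ + cos φ₁ sin δ cos θ = (-0.8017)(0.6019) + (0.5977)(0.7986)(-0.1564) = -0.5572, so φ₂ = -33.86°.
Δλ = atan2(sin θ sin δ cos φ₁, cos δ − sin φ₁ sin φ₂) = atan2(0.4714, 0.1551) = 71.784°.
λ₂ = 155.230° + 71.784° = 227.01° → -132.99° after wrapping to (−180°, 180°].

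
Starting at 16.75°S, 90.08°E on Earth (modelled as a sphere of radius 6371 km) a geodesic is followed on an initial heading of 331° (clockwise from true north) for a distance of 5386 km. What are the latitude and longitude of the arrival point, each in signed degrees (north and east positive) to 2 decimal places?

25.81°, 66.32°

Angular distance δ = d/R = 5386/6371 = 0.84539 rad; initial bearing θ = 5.7770 rad.
sin φ₂ = sin φ₁ cos δ + cos φ₁ sin δ cos θ = (-0.2882)(0.6634) + (0.9576)(0.7482)(0.8746) = 0.4355, so φ₂ = 25.81°.
Δλ = atan2(sin θ sin δ cos φ₁, cos δ − sin φ₁ sin φ₂) = atan2(-0.3474, 0.7889) = -23.763°.
λ₂ = 90.080° − 23.763° = 66.32°.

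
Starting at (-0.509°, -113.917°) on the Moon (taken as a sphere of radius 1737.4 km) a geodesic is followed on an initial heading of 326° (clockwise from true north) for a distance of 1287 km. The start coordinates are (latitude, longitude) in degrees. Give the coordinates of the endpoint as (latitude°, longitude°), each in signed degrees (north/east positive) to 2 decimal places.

Angular distance δ = d/R = 1287/1737.4 = 0.74076 rad; initial bearing θ = 5.6898 rad.
sin φ₂ = sin φ₁ cos δ + cos φ₁ sin δ cos θ = (-0.0089)(0.7380) + (1.0000)(0.6749)(0.8290) = 0.5529, so φ₂ = 33.57°.
Δλ = atan2(sin θ sin δ cos φ₁, cos δ − sin φ₁ sin φ₂) = atan2(-0.3774, 0.7429) = -26.929°.
λ₂ = -113.917° − 26.929° = -140.85°.

33.57°, -140.85°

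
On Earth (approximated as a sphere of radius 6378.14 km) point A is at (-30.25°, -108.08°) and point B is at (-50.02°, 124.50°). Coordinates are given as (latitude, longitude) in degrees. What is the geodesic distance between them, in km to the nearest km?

With latitudes φ₁ = -30.250°, φ₂ = -50.020° and longitude difference Δλ = -127.420°:
cos c = sin φ₁ sin φ₂ + cos φ₁ cos φ₂ cos Δλ = (-0.5038)(-0.7663) + (0.8638)(0.6425)(-0.6077) = 0.04876,
so c = arccos(0.04876) = 1.52202 rad.
Distance = R·c = 6378.14 × 1.5220 ≈ 9708 km.

9708 km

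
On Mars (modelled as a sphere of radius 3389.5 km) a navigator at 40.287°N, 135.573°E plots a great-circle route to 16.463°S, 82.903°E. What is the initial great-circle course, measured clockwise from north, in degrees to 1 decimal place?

With φ₁ = 0.7031, φ₂ = -0.2873, Δλ = -0.9193 rad, the forward-azimuth formula gives
θ = atan2( sin Δλ cos φ₂ , cos φ₁ sin φ₂ − sin φ₁ cos φ₂ cos Δλ ) = atan2(-0.7626, -0.5922) = -127.83°.
Adding 360° brings this into [0°, 360°): 232.2°.

232.2°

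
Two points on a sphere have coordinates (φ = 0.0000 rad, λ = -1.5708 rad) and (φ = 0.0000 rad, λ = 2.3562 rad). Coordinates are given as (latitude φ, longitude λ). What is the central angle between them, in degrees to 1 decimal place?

In radians: φ₁ = 0.0000, φ₂ = 0.0000, Δλ = -134.999° = -2.3562 rad.
cos c = sin φ₁ sin φ₂ + cos φ₁ cos φ₂ cos Δλ = (0.0000)(0.0000) + (1.0000)(1.0000)(-0.7071) = -0.70710,
so c = arccos(-0.70710) = 2.35619 rad.
So the angular separation is 135.0°.

135.0°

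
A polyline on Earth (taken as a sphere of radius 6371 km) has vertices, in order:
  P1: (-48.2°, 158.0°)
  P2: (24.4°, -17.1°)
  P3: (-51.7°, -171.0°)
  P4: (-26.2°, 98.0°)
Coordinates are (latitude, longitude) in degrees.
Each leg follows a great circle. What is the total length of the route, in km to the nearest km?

41411 km

Leg P1→P2: central angle 2.7207 rad, distance 17333.8 km.
Leg P2→P3: central angle 2.5518 rad, distance 16257.6 km.
Leg P3→P4: central angle 1.2273 rad, distance 7819.1 km.
Total: 17333.8 + 16257.6 + 7819.1 ≈ 41411 km.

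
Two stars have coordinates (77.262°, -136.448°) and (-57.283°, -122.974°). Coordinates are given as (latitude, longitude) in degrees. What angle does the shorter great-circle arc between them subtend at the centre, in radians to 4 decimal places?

2.3529 rad

Let φ₁ = 1.3485 rad, φ₂ = -0.9998 rad, and Δλ = 0.2352 rad.
Haversine: a = sin²(Δφ/2) + cos φ₁ cos φ₂ sin²(Δλ/2) = 0.8507 + (0.2205)(0.5405)(0.0138) = 0.85237.
Central angle c = 2·arcsin(√a) = 2.35287 rad.
So the angular separation is 2.3529 rad.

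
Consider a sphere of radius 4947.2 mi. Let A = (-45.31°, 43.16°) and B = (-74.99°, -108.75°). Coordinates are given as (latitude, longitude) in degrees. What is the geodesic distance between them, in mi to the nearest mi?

With latitudes φ₁ = -45.310°, φ₂ = -74.990° and longitude difference Δλ = -151.910°:
cos c = sin φ₁ sin φ₂ + cos φ₁ cos φ₂ cos Δλ = (-0.7109)(-0.9659) + (0.7033)(0.2590)(-0.8822) = 0.52598,
so c = arccos(0.52598) = 1.01693 rad.
Distance = R·c = 4947.2 × 1.0169 ≈ 5031 mi.

5031 mi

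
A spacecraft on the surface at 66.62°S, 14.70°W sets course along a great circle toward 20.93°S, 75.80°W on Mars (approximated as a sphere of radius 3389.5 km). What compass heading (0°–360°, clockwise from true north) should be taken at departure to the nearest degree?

288°

Δλ = -61.100° = -1.0664 rad.
y = sin Δλ · cos φ₂ = (-0.8755)(0.9340) = -0.8177
x = cos φ₁ sin φ₂ − sin φ₁ cos φ₂ cos Δλ = (0.3968)(-0.3572) − (-0.9179)(0.9340)(0.4833) = 0.2726
θ = atan2(y, x) = -71.56°; adding 360° gives 288°.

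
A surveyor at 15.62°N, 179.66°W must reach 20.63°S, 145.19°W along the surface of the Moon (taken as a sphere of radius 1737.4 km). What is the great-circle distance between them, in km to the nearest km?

With latitudes φ₁ = 15.620°, φ₂ = -20.630° and longitude difference Δλ = 34.470°:
cos c = sin φ₁ sin φ₂ + cos φ₁ cos φ₂ cos Δλ = (0.2693)(-0.3523) + (0.9631)(0.9359)(0.8244) = 0.64819,
so c = arccos(0.64819) = 0.86559 rad.
Distance = R·c = 1737.4 × 0.8656 ≈ 1504 km.

1504 km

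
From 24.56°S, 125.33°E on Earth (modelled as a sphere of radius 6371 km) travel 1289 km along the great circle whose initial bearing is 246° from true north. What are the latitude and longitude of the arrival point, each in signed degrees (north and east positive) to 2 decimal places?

-28.78°, 113.24°

Angular distance δ = d/R = 1289/6371 = 0.20232 rad; initial bearing θ = 4.2935 rad.
sin φ₂ = sin φ₁ cos δ + cos φ₁ sin δ cos θ = (-0.4156)(0.9796) + (0.9095)(0.2009)(-0.4067) = -0.4815, so φ₂ = -28.78°.
Δλ = atan2(sin θ sin δ cos φ₁, cos δ − sin φ₁ sin φ₂) = atan2(-0.1670, 0.7795) = -12.090°.
λ₂ = 125.330° − 12.090° = 113.24°.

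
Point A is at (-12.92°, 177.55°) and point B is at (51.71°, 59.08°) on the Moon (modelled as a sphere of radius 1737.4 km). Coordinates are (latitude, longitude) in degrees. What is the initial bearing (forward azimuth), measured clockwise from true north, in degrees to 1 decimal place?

Δλ = -118.470° = -2.0677 rad.
y = sin Δλ · cos φ₂ = (-0.8791)(0.6196) = -0.5447
x = cos φ₁ sin φ₂ − sin φ₁ cos φ₂ cos Δλ = (0.9747)(0.7849) − (-0.2236)(0.6196)(-0.4767) = 0.6990
θ = atan2(y, x) = -37.93°; adding 360° gives 322.1°.

322.1°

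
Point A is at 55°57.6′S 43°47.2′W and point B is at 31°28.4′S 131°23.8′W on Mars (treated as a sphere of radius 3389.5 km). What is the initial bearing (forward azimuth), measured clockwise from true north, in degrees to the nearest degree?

253°

With φ₁ = -0.9767, φ₂ = -0.5493, Δλ = -1.5291 rad, the forward-azimuth formula gives
θ = atan2( sin Δλ cos φ₂ , cos φ₁ sin φ₂ − sin φ₁ cos φ₂ cos Δλ ) = atan2(-0.8521, -0.2628) = -107.14°.
Adding 360° brings this into [0°, 360°): 253°.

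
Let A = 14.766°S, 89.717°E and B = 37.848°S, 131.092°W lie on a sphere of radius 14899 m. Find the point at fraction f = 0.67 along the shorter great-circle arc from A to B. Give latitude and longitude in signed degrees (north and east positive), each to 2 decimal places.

-56.31°, 178.35°

Central angle δ = 2.0060 rad. Interpolating on the sphere with fraction f = 0.67:
P = [sin((1−f)δ)·A + sin(fδ)·B] / sin δ = 0.6778·A + 1.0745·B in Cartesian coordinates,
giving P = (-0.5545, 0.0160, -0.8321), i.e. latitude -56.31°, longitude 178.35°.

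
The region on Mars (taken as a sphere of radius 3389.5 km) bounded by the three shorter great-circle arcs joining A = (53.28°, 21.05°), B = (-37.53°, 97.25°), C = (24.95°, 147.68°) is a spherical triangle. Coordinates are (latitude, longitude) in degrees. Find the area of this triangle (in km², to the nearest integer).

Side lengths (central angles): a = 1.3683, b = 1.5561, c = 1.9554 rad; semiperimeter s = 2.4399.
By l'Huilier's theorem, tan(E/4) = √[tan(s/2) tan((s−a)/2) tan((s−b)/2) tan((s−c)/2)], giving spherical excess E = 1.6430 rad.
Area = E·R² = 1.6430 × (3389.5)² ≈ 18875819 km².

18875819 km²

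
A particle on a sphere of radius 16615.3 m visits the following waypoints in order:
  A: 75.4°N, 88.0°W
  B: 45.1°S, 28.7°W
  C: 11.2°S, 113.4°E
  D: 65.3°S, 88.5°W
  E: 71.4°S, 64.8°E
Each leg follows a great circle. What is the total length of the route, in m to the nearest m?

Leg A→B: central angle 2.2076 rad, distance 36679.9 m.
Leg B→C: central angle 1.9919 rad, distance 33096.6 m.
Leg C→D: central angle 1.7761 rad, distance 29510.4 m.
Leg D→E: central angle 0.7348 rad, distance 12208.4 m.
Total: 36679.9 + 33096.6 + 29510.4 + 12208.4 ≈ 111495 m.

111495 m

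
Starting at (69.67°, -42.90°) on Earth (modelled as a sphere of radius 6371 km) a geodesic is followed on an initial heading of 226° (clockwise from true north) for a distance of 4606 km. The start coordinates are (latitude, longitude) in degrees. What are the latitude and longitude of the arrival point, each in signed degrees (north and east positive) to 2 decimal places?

32.92°, -77.44°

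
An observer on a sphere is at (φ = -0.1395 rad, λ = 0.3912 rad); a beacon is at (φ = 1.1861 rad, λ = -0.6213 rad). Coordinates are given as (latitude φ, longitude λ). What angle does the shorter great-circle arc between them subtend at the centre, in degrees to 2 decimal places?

86.10°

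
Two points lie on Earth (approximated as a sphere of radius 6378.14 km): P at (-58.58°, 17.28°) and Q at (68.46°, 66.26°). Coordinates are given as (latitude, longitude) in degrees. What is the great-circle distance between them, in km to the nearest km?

With latitudes φ₁ = -58.580°, φ₂ = 68.460° and longitude difference Δλ = 48.980°:
Haversine: a = sin²(Δφ/2) + cos φ₁ cos φ₂ sin²(Δλ/2) = 0.8012 + (0.5213)(0.3672)(0.1718) = 0.83408.
Central angle c = 2·arcsin(√a) = 2.30252 rad.
Distance = R·c = 6378.14 × 2.3025 ≈ 14686 km.

14686 km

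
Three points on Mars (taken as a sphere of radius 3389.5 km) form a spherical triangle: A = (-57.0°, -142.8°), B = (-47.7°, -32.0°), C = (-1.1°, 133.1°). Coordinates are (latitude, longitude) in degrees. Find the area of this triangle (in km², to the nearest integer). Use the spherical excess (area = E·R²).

Side lengths (central angles): a = 2.2602, b = 1.4987, c = 1.0585 rad; semiperimeter s = 2.4087.
By l'Huilier's theorem, tan(E/4) = √[tan(s/2) tan((s−a)/2) tan((s−b)/2) tan((s−c)/2)], giving spherical excess E = 1.0755 rad.
Area = E·R² = 1.0755 × (3389.5)² ≈ 12355663 km².

12355663 km²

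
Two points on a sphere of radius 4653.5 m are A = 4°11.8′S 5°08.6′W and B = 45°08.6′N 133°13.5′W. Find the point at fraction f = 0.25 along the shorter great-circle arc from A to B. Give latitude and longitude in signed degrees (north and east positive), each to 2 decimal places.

The central angle between A and B is δ = 2.0780 rad.
With f = 0.25, the slerp weights are sin((1−f)δ)/sin δ = 1.1439 and sin(fδ)/sin δ = 0.5680.
Weighted sum of the unit vectors: (1.1439)·(0.9933,-0.0894,-0.0732) + (0.5680)·(-0.4831,-0.5140,0.7089) = (0.8619, -0.3942, 0.3189).
Converting back: φ = atan2(z, √(x²+y²)) = 18.60°, λ = atan2(y, x) = -24.58°.

18.60°, -24.58°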